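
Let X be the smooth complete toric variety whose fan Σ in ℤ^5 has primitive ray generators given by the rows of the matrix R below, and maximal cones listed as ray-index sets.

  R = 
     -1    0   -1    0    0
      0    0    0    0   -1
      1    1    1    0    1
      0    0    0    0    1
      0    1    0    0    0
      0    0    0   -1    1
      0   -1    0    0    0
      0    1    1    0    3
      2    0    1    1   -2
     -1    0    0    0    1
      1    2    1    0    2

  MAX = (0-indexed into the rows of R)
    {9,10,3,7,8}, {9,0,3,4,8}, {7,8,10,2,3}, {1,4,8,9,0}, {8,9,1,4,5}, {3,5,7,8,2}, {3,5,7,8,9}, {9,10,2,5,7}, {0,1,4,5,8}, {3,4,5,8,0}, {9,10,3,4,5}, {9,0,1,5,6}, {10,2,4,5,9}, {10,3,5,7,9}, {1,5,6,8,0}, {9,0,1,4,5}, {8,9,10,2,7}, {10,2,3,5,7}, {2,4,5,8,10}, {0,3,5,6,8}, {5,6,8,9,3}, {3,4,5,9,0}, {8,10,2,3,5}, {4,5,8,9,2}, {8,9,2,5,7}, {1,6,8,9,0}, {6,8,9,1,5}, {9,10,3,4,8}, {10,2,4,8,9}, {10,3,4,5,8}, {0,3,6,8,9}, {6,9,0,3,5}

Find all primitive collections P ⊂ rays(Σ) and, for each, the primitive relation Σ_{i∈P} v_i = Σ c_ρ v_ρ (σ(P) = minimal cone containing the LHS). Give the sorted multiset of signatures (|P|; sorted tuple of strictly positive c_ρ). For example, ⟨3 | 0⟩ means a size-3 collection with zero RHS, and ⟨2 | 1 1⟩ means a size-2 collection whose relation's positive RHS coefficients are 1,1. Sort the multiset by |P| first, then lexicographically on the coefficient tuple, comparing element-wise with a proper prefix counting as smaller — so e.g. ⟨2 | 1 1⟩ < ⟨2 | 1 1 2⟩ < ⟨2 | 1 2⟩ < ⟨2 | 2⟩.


18 collections generate NE(X_Σ); each relation:

  P={1,3}:  v_{1} + v_{3} = 0 — sig = ⟨2 | 0⟩
  P={4,6}:  v_{4} + v_{6} = 0 — sig = ⟨2 | 0⟩
  P={0,2}:  v_{0} + v_{2} = v_{3} + v_{4} — sig = ⟨2 | 1 1⟩
  P={1,7}:  v_{1} + v_{7} = v_{2} + v_{9} — sig = ⟨2 | 1 1⟩
  P={1,10}:  v_{1} + v_{10} = v_{2} + v_{4} — sig = ⟨2 | 1 1⟩
  P={4,7}:  v_{4} + v_{7} = v_{9} + v_{10} — sig = ⟨2 | 1 1⟩
  P={6,10}:  v_{6} + v_{10} = v_{2} + v_{3} — sig = ⟨2 | 1 1⟩
  P={1,2}:  v_{1} + v_{2} = v_{4} + v_{5} + v_{8} + v_{9} — sig = ⟨2 | 1 1 1 1⟩
  P={2,6}:  v_{2} + v_{6} = v_{3} + v_{5} + v_{8} + v_{9} — sig = ⟨2 | 1 1 1 1⟩
  P={0,7}:  v_{0} + v_{7} = 2·v_{3} + v_{4} + v_{9} — sig = ⟨2 | 1 1 2⟩
  P={6,7}:  v_{6} + v_{7} = 2·v_{3} + v_{5} + v_{8} + 2·v_{9} — sig = ⟨2 | 1 1 2 2⟩
  P={0,10}:  v_{0} + v_{10} = 2·v_{3} + 2·v_{4} — sig = ⟨2 | 2 2⟩
  P={2,3,4}:  v_{2} + v_{3} + v_{4} = v_{10} — sig = ⟨3 | 1⟩
  P={2,3,9}:  v_{2} + v_{3} + v_{9} = v_{7} — sig = ⟨3 | 1⟩
  P={0,5,8,9}:  v_{0} + v_{5} + v_{8} + v_{9} = 0 — sig = ⟨4 | 0⟩
  P={5,7,8,10}:  v_{5} + v_{7} + v_{8} + v_{10} = 3·v_{2} + v_{3} — sig = ⟨4 | 1 3⟩
  P={5,8,9,10}:  v_{5} + v_{8} + v_{9} + v_{10} = 2·v_{2} — sig = ⟨4 | 2⟩
  P={3,4,5,8,9}:  v_{3} + v_{4} + v_{5} + v_{8} + v_{9} = v_{2} — sig = ⟨5 | 1⟩

Sorted signature multiset PRS(X):
{ ⟨2 | 0⟩ ×2,  ⟨2 | 1 1⟩ ×5,  ⟨2 | 1 1 1 1⟩ ×2,  ⟨2 | 1 1 2⟩,  ⟨2 | 1 1 2 2⟩,  ⟨2 | 2 2⟩,  ⟨3 | 1⟩ ×2,  ⟨4 | 0⟩,  ⟨4 | 1 3⟩,  ⟨4 | 2⟩,  ⟨5 | 1⟩ }


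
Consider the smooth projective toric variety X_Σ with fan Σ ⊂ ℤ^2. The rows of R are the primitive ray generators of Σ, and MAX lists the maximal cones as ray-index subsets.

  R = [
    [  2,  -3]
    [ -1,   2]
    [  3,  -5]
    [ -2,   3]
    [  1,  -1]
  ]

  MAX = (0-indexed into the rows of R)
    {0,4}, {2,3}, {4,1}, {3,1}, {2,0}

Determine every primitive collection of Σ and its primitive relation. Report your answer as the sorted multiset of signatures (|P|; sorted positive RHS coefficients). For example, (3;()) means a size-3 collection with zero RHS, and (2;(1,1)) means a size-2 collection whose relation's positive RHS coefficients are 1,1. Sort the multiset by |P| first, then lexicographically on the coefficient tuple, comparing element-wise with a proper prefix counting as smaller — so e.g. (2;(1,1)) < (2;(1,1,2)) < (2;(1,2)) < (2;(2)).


The 5 primitive collections of Σ (r=5, n=2):

  • {0,3}:  v_{0} + v_{3} = 0  ⇒ sig = (2;())
  • {0,1}:  v_{0} + v_{1} = v_{4}  ⇒ sig = (2;(1))
  • {1,2}:  v_{1} + v_{2} = v_{0}  ⇒ sig = (2;(1))
  • {3,4}:  v_{3} + v_{4} = v_{1}  ⇒ sig = (2;(1))
  • {2,4}:  v_{2} + v_{4} = 2·v_{0}  ⇒ sig = (2;(2))

so the primitive-relation signature multiset is
[(2;()), (2;(1)), (2;(1)), (2;(1)), (2;(2))]


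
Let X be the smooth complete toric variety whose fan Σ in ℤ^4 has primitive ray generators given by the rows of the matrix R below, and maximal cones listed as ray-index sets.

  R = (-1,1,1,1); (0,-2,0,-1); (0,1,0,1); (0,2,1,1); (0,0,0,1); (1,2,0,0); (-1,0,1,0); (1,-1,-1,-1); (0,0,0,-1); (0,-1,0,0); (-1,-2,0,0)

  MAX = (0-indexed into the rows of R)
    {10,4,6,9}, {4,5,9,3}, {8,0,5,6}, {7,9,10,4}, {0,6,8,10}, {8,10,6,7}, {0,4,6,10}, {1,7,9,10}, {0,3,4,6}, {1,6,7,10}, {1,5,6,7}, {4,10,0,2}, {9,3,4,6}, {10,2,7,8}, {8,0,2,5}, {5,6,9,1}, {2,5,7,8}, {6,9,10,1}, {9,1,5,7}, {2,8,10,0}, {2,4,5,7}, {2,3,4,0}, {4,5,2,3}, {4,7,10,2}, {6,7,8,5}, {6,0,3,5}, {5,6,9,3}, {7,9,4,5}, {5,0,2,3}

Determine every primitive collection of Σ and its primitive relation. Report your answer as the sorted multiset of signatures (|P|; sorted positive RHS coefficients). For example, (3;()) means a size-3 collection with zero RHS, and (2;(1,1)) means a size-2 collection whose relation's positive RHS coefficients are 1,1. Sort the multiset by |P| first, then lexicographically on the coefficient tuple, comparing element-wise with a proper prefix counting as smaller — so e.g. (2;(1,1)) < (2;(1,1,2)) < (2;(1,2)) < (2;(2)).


Primitive collections (19):

  • {0,7}:  v_{0} + v_{7} = 0  →  sig = (2;())
  • {4,8}:  v_{4} + v_{8} = 0  →  sig = (2;())
  • {5,10}:  v_{5} + v_{10} = 0  →  sig = (2;())
  • {1,2}:  v_{1} + v_{2} = v_{9}  →  sig = (2;(1))
  • {2,6}:  v_{2} + v_{6} = v_{0}  →  sig = (2;(1))
  • {2,9}:  v_{2} + v_{9} = v_{4}  →  sig = (2;(1))
  • {0,1}:  v_{0} + v_{1} = v_{6} + v_{9}  →  sig = (2;(1,1))
  • {0,9}:  v_{0} + v_{9} = v_{4} + v_{6}  →  sig = (2;(1,1))
  • {3,7}:  v_{3} + v_{7} = v_{5} + v_{9}  →  sig = (2;(1,1))
  • {3,8}:  v_{3} + v_{8} = v_{5} + v_{6}  →  sig = (2;(1,1))
  • {3,10}:  v_{3} + v_{10} = v_{4} + v_{6}  →  sig = (2;(1,1))
  • {8,9}:  v_{8} + v_{9} = v_{6} + v_{7}  →  sig = (2;(1,1))
  • {1,3}:  v_{1} + v_{3} = v_{5} + v_{6} + 2·v_{9}  →  sig = (2;(1,1,2))
  • {1,4}:  v_{1} + v_{4} = 2·v_{9}  →  sig = (2;(2))
  • {1,8}:  v_{1} + v_{8} = 2·v_{6} + 2·v_{7}  →  sig = (2;(2,2))
  • {4,5,6}:  v_{4} + v_{5} + v_{6} = v_{3}  →  sig = (3;(1))
  • {4,6,7}:  v_{4} + v_{6} + v_{7} = v_{9}  →  sig = (3;(1))
  • {6,7,9}:  v_{6} + v_{7} + v_{9} = v_{1}  →  sig = (3;(1))
  • {0,4,5}:  v_{0} + v_{4} + v_{5} = v_{2} + v_{3}  →  sig = (3;(1,1))

Sorted signature multiset PRS(X):
    (2;())
    (2;())
    (2;())
    (2;(1))
    (2;(1))
    (2;(1))
    (2;(1,1))
    (2;(1,1))
    (2;(1,1))
    (2;(1,1))
    (2;(1,1))
    (2;(1,1))
    (2;(1,1,2))
    (2;(2))
    (2;(2,2))
    (3;(1))
    (3;(1))
    (3;(1))
    (3;(1,1))


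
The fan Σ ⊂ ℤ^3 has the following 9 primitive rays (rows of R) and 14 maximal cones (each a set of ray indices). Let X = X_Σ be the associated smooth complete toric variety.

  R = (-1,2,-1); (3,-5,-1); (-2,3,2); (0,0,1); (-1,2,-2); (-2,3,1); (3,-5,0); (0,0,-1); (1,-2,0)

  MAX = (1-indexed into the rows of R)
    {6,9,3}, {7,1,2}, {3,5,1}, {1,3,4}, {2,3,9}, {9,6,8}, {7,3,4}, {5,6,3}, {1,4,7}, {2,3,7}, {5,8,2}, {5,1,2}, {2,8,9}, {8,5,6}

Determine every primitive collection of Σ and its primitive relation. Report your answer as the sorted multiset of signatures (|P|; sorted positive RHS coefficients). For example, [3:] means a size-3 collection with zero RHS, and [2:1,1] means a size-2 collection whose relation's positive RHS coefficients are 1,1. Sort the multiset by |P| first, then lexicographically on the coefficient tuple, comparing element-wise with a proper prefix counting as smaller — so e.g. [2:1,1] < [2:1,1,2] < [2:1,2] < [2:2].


18 minimal non-faces of Δ(Σ) (on 9 rays):

  P = {4,8}:  v_{4} + v_{8} = 0  ⟹  sig = [2:]
  P = {1,8}:  v_{1} + v_{8} = v_{5}  ⟹  sig = [2:1]
  P = {1,9}:  v_{1} + v_{9} = v_{8}  ⟹  sig = [2:1]
  P = {2,4}:  v_{2} + v_{4} = v_{7}  ⟹  sig = [2:1]
  P = {2,6}:  v_{2} + v_{6} = v_{9}  ⟹  sig = [2:1]
  P = {3,8}:  v_{3} + v_{8} = v_{6}  ⟹  sig = [2:1]
  P = {4,5}:  v_{4} + v_{5} = v_{1}  ⟹  sig = [2:1]
  P = {4,6}:  v_{4} + v_{6} = v_{3}  ⟹  sig = [2:1]
  P = {7,8}:  v_{7} + v_{8} = v_{2}  ⟹  sig = [2:1]
  P = {1,6}:  v_{1} + v_{6} = v_{3} + v_{5}  ⟹  sig = [2:1,1]
  P = {4,9}:  v_{4} + v_{9} = v_{2} + v_{3}  ⟹  sig = [2:1,1]
  P = {5,7}:  v_{5} + v_{7} = v_{1} + v_{2}  ⟹  sig = [2:1,1]
  P = {6,7}:  v_{6} + v_{7} = v_{2} + v_{3}  ⟹  sig = [2:1,1]
  P = {7,9}:  v_{7} + v_{9} = 2·v_{2} + v_{3}  ⟹  sig = [2:1,2]
  P = {5,9}:  v_{5} + v_{9} = 2·v_{8}  ⟹  sig = [2:2]
  P = {1,2,3}:  v_{1} + v_{2} + v_{3} = 0  ⟹  sig = [3:]
  P = {1,3,7}:  v_{1} + v_{3} + v_{7} = v_{4}  ⟹  sig = [3:1]
  P = {2,3,5}:  v_{2} + v_{3} + v_{5} = v_{8}  ⟹  sig = [3:1]

Signatures (|P|; sorted positive RHS coefficients), sorted:
[[2:], [2:1], [2:1], [2:1], [2:1], [2:1], [2:1], [2:1], [2:1], [2:1,1], [2:1,1], [2:1,1], [2:1,1], [2:1,2], [2:2], [3:], [3:1], [3:1]]


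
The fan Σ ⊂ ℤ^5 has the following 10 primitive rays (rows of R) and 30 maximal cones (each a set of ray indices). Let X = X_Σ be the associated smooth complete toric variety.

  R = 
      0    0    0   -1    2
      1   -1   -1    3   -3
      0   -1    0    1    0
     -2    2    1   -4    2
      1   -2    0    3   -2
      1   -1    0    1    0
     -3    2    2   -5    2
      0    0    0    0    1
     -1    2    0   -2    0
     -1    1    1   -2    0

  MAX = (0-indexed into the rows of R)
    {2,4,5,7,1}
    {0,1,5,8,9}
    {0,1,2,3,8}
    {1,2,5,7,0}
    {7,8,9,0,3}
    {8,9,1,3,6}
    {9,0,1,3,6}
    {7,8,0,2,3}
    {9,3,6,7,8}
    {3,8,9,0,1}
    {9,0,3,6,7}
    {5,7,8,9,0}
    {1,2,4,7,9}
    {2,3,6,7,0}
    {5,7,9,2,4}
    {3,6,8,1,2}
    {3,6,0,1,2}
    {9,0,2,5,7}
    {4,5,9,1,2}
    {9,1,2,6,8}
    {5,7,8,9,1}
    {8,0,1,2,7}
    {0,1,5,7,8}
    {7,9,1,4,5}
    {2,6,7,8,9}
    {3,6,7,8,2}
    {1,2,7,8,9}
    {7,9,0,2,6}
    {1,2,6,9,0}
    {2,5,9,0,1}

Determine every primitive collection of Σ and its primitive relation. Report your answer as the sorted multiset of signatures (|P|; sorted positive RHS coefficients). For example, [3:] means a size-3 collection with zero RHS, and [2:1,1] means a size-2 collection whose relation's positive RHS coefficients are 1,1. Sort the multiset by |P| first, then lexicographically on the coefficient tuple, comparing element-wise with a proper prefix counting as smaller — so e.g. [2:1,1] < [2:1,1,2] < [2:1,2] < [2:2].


Minimal non-faces — 14 found among 10 rays, 30 max cones:

  P = {0,4}:  v_{0} + v_{4} = v_{2} + v_{5} — sig = [2:1,1]
  P = {3,4}:  v_{3} + v_{4} = v_{2} + v_{9} — sig = [2:1,1]
  P = {3,5}:  v_{3} + v_{5} = v_{0} + v_{9} — sig = [2:1,1]
  P = {4,8}:  v_{4} + v_{8} = v_{1} + v_{7} + v_{9} — sig = [2:1,1,1]
  P = {5,6}:  v_{5} + v_{6} = v_{0} + v_{2} + 2·v_{9} — sig = [2:1,1,2]
  P = {4,6}:  v_{4} + v_{6} = 2·v_{2} + 2·v_{9} — sig = [2:2,2]
  P = {2,5,8}:  v_{2} + v_{5} + v_{8} = 0 — sig = [3:]
  P = {2,3,9}:  v_{2} + v_{3} + v_{9} = v_{6} — sig = [3:1]
  P = {1,3,7}:  v_{1} + v_{3} + v_{7} = v_{2} + v_{8} — sig = [3:1,1]
  P = {1,6,7}:  v_{1} + v_{6} + v_{7} = 2·v_{2} + v_{8} + v_{9} — sig = [3:1,1,2]
  P = {0,6,8}:  v_{0} + v_{6} + v_{8} = 2·v_{3} — sig = [3:2]
  P = {0,1,7,9}:  v_{0} + v_{1} + v_{7} + v_{9} = 0 — sig = [4:]
  P = {0,2,8,9}:  v_{0} + v_{2} + v_{8} + v_{9} = v_{3} — sig = [4:1]
  P = {1,2,5,7,9}:  v_{1} + v_{2} + v_{5} + v_{7} + v_{9} = v_{4} — sig = [5:1]

Sorted signature multiset PRS(X):
    [2:1,1]
    [2:1,1]
    [2:1,1]
    [2:1,1,1]
    [2:1,1,2]
    [2:2,2]
    [3:]
    [3:1]
    [3:1,1]
    [3:1,1,2]
    [3:2]
    [4:]
    [4:1]
    [5:1]


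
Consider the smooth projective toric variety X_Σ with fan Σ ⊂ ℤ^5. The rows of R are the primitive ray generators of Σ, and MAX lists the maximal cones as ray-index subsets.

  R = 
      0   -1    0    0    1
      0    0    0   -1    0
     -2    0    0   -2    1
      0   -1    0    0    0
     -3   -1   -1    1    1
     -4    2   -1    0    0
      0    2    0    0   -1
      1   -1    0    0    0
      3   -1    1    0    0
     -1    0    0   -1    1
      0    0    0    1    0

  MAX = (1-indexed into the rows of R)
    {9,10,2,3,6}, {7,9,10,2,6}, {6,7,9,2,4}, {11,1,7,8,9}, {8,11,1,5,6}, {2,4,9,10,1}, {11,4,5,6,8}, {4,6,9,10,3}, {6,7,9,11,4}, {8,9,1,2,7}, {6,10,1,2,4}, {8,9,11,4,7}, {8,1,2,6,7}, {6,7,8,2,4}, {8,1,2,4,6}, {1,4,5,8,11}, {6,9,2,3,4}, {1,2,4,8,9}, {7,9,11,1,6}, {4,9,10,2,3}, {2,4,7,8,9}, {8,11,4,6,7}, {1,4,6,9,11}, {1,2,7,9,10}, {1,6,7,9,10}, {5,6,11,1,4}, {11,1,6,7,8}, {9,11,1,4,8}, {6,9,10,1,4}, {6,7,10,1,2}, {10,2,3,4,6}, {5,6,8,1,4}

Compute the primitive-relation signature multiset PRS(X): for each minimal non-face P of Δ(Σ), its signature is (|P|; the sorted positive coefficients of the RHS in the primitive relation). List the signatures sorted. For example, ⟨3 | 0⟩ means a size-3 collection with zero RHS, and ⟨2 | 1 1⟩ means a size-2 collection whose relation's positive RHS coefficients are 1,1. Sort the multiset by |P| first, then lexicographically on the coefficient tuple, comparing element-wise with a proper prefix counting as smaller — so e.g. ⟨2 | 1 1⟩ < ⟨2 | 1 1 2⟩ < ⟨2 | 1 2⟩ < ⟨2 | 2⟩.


The 18 primitive collections of Σ (r=11, n=5):

  • {2,11}:  v_{2} + v_{11} = 0  →  sig = ⟨2 | 0⟩
  • {8,10}:  v_{8} + v_{10} = v_{1} + v_{2}  →  sig = ⟨2 | 1 1⟩
  • {3,8}:  v_{3} + v_{8} = v_{2} + v_{4} + v_{10}  →  sig = ⟨2 | 1 1 1⟩
  • {5,7}:  v_{5} + v_{7} = v_{6} + v_{8} + v_{11}  →  sig = ⟨2 | 1 1 1⟩
  • {5,9}:  v_{5} + v_{9} = v_{1} + v_{4} + v_{11}  →  sig = ⟨2 | 1 1 1⟩
  • {10,11}:  v_{10} + v_{11} = v_{1} + v_{6} + v_{9}  →  sig = ⟨2 | 1 1 1⟩
  • {2,5}:  v_{2} + v_{5} = v_{1} + v_{4} + v_{6} + v_{8}  →  sig = ⟨2 | 1 1 1 1⟩
  • {3,11}:  v_{3} + v_{11} = v_{4} + v_{6} + v_{9} + v_{10}  →  sig = ⟨2 | 1 1 1 1⟩
  • {3,5}:  v_{3} + v_{5} = v_{1} + 2·v_{4} + v_{6} + v_{10}  →  sig = ⟨2 | 1 1 1 2⟩
  • {5,10}:  v_{5} + v_{10} = 2·v_{1} + v_{4} + v_{6}  →  sig = ⟨2 | 1 1 2⟩
  • {1,3}:  v_{1} + v_{3} = v_{4} + 2·v_{10}  →  sig = ⟨2 | 1 2⟩
  • {3,7}:  v_{3} + v_{7} = 2·v_{2} + 2·v_{6} + 2·v_{9}  →  sig = ⟨2 | 2 2 2⟩
  • {1,4,7}:  v_{1} + v_{4} + v_{7} = 0  →  sig = ⟨3 | 0⟩
  • {6,8,9}:  v_{6} + v_{8} + v_{9} = 0  →  sig = ⟨3 | 0⟩
  • {4,7,10}:  v_{4} + v_{7} + v_{10} = v_{2} + v_{6} + v_{9}  →  sig = ⟨3 | 1 1 1⟩
  • {1,2,6,9}:  v_{1} + v_{2} + v_{6} + v_{9} = v_{10}  →  sig = ⟨4 | 1⟩
  • {1,4,6,8,11}:  v_{1} + v_{4} + v_{6} + v_{8} + v_{11} = v_{5}  →  sig = ⟨5 | 1⟩
  • {2,4,6,9,10}:  v_{2} + v_{4} + v_{6} + v_{9} + v_{10} = v_{3}  →  sig = ⟨5 | 1⟩

so the primitive-relation signature multiset is
    ⟨2 | 0⟩
    ⟨2 | 1 1⟩
    ⟨2 | 1 1 1⟩
    ⟨2 | 1 1 1⟩
    ⟨2 | 1 1 1⟩
    ⟨2 | 1 1 1⟩
    ⟨2 | 1 1 1 1⟩
    ⟨2 | 1 1 1 1⟩
    ⟨2 | 1 1 1 2⟩
    ⟨2 | 1 1 2⟩
    ⟨2 | 1 2⟩
    ⟨2 | 2 2 2⟩
    ⟨3 | 0⟩
    ⟨3 | 0⟩
    ⟨3 | 1 1 1⟩
    ⟨4 | 1⟩
    ⟨5 | 1⟩
    ⟨5 | 1⟩


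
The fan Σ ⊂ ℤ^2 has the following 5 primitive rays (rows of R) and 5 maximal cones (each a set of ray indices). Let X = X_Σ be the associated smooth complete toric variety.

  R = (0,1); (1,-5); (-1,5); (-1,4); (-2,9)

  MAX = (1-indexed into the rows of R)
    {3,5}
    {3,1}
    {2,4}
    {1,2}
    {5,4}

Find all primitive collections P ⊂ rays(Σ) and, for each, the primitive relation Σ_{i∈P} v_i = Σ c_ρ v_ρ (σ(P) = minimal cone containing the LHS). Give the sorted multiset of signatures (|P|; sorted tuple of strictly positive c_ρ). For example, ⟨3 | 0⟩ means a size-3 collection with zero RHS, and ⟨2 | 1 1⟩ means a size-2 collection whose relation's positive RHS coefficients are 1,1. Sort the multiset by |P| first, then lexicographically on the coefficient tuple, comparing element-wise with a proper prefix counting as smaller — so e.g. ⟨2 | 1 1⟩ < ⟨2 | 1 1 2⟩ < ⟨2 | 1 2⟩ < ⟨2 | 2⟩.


Σ has 5 primitive collections:

  {2,3}:  v_{2} + v_{3} = 0 ; sig = ⟨2 | 0⟩
  {1,4}:  v_{1} + v_{4} = v_{3} ; sig = ⟨2 | 1⟩
  {2,5}:  v_{2} + v_{5} = v_{4} ; sig = ⟨2 | 1⟩
  {3,4}:  v_{3} + v_{4} = v_{5} ; sig = ⟨2 | 1⟩
  {1,5}:  v_{1} + v_{5} = 2·v_{3} ; sig = ⟨2 | 2⟩

Sorted signature multiset PRS(X):
{ ⟨2 | 0⟩,  ⟨2 | 1⟩ ×3,  ⟨2 | 2⟩ }


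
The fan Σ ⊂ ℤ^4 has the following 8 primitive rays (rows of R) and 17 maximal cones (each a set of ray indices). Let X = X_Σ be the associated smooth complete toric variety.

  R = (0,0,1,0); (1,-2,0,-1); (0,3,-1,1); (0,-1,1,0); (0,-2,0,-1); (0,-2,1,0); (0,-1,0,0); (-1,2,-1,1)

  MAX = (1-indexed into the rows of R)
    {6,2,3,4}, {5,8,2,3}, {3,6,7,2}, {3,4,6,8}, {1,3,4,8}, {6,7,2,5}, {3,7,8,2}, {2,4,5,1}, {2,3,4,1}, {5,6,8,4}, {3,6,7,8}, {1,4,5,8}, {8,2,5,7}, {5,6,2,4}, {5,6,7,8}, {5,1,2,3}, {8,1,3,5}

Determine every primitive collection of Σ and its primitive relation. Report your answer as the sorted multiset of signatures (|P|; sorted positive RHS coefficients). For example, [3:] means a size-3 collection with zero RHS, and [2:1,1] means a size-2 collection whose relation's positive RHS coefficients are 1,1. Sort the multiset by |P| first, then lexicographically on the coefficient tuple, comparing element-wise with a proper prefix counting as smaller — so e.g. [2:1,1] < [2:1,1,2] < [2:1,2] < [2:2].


Primitive collections (9):

  P={1,7}:  v_{1} + v_{7} = v_{4} ; sig = [2:1]
  P={4,7}:  v_{4} + v_{7} = v_{6} ; sig = [2:1]
  P={1,6}:  v_{1} + v_{6} = 2·v_{4} ; sig = [2:2]
  P={1,2,8}:  v_{1} + v_{2} + v_{8} = 0 ; sig = [3:]
  P={3,4,5}:  v_{3} + v_{4} + v_{5} = 0 ; sig = [3:]
  P={2,4,8}:  v_{2} + v_{4} + v_{8} = v_{7} ; sig = [3:1]
  P={3,5,6}:  v_{3} + v_{5} + v_{6} = v_{7} ; sig = [3:1]
  P={3,5,7}:  v_{3} + v_{5} + v_{7} = v_{2} + v_{8} ; sig = [3:1,1]
  P={2,6,8}:  v_{2} + v_{6} + v_{8} = 2·v_{7} ; sig = [3:2]

so the primitive-relation signature multiset is
    [2:1]
    [2:1]
    [2:2]
    [3:]
    [3:]
    [3:1]
    [3:1]
    [3:1,1]
    [3:2]


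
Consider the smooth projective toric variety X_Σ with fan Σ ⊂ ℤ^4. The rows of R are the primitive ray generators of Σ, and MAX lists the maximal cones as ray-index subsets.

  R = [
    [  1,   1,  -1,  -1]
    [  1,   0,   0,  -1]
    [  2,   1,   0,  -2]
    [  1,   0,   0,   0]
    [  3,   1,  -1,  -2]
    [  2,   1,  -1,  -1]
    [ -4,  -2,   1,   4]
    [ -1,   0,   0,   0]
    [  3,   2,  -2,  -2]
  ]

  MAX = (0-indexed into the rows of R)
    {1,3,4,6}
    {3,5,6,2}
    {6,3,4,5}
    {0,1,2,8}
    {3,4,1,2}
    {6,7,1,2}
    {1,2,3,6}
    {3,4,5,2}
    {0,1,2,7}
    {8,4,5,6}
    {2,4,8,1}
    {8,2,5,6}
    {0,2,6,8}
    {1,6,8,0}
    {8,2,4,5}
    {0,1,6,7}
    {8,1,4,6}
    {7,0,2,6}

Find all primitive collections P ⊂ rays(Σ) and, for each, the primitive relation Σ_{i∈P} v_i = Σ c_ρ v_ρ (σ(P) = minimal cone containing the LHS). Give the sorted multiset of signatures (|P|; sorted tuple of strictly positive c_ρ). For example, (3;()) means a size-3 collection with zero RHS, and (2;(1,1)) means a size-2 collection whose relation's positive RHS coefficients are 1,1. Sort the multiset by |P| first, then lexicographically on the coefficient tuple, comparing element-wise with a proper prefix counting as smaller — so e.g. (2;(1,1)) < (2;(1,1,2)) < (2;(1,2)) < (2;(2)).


Σ has 12 primitive collections:

  P = {3,7}:  v_{3} + v_{7} = 0 ; sig = (2;())
  P = {0,3}:  v_{0} + v_{3} = v_{5} ; sig = (2;(1))
  P = {0,5}:  v_{0} + v_{5} = v_{8} ; sig = (2;(1))
  P = {1,5}:  v_{1} + v_{5} = v_{4} ; sig = (2;(1))
  P = {5,7}:  v_{5} + v_{7} = v_{0} ; sig = (2;(1))
  P = {0,4}:  v_{0} + v_{4} = v_{1} + v_{8} ; sig = (2;(1,1))
  P = {4,7}:  v_{4} + v_{7} = v_{0} + v_{1} ; sig = (2;(1,1))
  P = {3,8}:  v_{3} + v_{8} = 2·v_{5} ; sig = (2;(2))
  P = {7,8}:  v_{7} + v_{8} = 2·v_{0} ; sig = (2;(2))
  P = {2,4,6}:  v_{2} + v_{4} + v_{6} = v_{3} ; sig = (3;(1))
  P = {0,1,2,6}:  v_{0} + v_{1} + v_{2} + v_{6} = 0 ; sig = (4;())
  P = {1,2,6,8}:  v_{1} + v_{2} + v_{6} + v_{8} = v_{5} ; sig = (4;(1))

Signatures (|P|; sorted positive RHS coefficients), sorted:
[(2;()), (2;(1)), (2;(1)), (2;(1)), (2;(1)), (2;(1,1)), (2;(1,1)), (2;(2)), (2;(2)), (3;(1)), (4;()), (4;(1))]


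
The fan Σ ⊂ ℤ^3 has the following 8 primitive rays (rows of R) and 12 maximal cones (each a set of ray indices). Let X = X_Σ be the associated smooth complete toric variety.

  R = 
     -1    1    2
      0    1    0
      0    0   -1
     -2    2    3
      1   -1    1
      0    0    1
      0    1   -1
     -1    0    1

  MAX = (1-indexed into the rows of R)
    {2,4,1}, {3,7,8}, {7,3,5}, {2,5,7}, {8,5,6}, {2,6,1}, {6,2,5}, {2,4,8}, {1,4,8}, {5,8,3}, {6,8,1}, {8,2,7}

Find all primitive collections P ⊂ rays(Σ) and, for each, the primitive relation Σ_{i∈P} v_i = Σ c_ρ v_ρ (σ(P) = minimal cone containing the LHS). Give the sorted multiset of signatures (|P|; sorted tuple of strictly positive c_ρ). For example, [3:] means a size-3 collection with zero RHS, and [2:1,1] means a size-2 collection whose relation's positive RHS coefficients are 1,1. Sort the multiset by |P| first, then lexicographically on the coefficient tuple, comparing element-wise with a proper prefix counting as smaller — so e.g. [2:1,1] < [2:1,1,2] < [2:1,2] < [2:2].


Δ(Σ) — 8 vertices, 14 min non-faces:

  • {3,6}:  v_{3} + v_{6} = 0 ; sig = [2:]
  • {2,3}:  v_{2} + v_{3} = v_{7} ; sig = [2:1]
  • {6,7}:  v_{6} + v_{7} = v_{2} ; sig = [2:1]
  • {1,3}:  v_{1} + v_{3} = v_{2} + v_{8} ; sig = [2:1,1]
  • {1,7}:  v_{1} + v_{7} = 2·v_{2} + v_{8} ; sig = [2:1,2]
  • {4,5}:  v_{4} + v_{5} = v_{1} + 2·v_{6} ; sig = [2:1,2]
  • {4,6}:  v_{4} + v_{6} = 2·v_{1} ; sig = [2:2]
  • {3,4}:  v_{3} + v_{4} = 2·v_{2} + 2·v_{8} ; sig = [2:2,2]
  • {4,7}:  v_{4} + v_{7} = 3·v_{2} + 2·v_{8} ; sig = [2:2,3]
  • {1,5}:  v_{1} + v_{5} = 3·v_{6} ; sig = [2:3]
  • {1,2,8}:  v_{1} + v_{2} + v_{8} = v_{4} ; sig = [3:1]
  • {2,6,8}:  v_{2} + v_{6} + v_{8} = v_{1} ; sig = [3:1]
  • {5,7,8}:  v_{5} + v_{7} + v_{8} = v_{6} ; sig = [3:1]
  • {2,5,8}:  v_{2} + v_{5} + v_{8} = 2·v_{6} ; sig = [3:2]

Sorted signature multiset PRS(X):
    |P|=2: 10 collections, coeffs (), (1), (1), (1,1), (1,2), (1,2), (2), (2,2), (2,3), (3)
    |P|=3: 4 collections, coeffs (1), (1), (1), (2)


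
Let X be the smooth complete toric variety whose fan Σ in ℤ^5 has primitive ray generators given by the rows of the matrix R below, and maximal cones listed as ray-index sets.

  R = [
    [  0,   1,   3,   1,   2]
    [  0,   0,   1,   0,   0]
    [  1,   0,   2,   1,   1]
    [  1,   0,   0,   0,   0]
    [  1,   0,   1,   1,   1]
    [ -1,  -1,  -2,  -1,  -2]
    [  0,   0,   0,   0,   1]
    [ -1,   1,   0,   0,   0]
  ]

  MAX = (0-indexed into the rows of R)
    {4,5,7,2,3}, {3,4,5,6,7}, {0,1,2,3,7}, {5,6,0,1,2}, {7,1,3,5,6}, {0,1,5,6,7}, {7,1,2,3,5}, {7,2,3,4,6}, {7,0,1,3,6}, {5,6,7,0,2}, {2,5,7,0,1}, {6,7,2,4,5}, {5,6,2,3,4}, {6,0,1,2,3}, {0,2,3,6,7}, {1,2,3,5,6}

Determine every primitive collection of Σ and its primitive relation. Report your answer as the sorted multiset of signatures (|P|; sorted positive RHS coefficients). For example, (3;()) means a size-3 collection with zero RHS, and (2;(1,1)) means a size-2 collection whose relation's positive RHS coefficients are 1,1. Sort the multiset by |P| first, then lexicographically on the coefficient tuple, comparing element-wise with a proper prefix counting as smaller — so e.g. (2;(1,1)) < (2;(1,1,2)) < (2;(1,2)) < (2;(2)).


|primitive collections| = 5. Relations:

  {1,4}:  v_{1} + v_{4} = v_{2}  so sig = (2;(1))
  {0,4}:  v_{0} + v_{4} = 2·v_{2} + v_{6} + v_{7}  so sig = (2;(1,1,2))
  {0,3,5}:  v_{0} + v_{3} + v_{5} = v_{1}  so sig = (3;(1))
  {1,2,6,7}:  v_{1} + v_{2} + v_{6} + v_{7} = v_{0}  so sig = (4;(1))
  {2,3,5,6,7}:  v_{2} + v_{3} + v_{5} + v_{6} + v_{7} = 0  so sig = (5;())

so the primitive-relation signature multiset is
    |P|=2: 2 collections, coeffs (1), (1,1,2)
    |P|=3: 1 collection, coeffs (1)
    |P|=4: 1 collection, coeffs (1)
    |P|=5: 1 collection, coeffs ()


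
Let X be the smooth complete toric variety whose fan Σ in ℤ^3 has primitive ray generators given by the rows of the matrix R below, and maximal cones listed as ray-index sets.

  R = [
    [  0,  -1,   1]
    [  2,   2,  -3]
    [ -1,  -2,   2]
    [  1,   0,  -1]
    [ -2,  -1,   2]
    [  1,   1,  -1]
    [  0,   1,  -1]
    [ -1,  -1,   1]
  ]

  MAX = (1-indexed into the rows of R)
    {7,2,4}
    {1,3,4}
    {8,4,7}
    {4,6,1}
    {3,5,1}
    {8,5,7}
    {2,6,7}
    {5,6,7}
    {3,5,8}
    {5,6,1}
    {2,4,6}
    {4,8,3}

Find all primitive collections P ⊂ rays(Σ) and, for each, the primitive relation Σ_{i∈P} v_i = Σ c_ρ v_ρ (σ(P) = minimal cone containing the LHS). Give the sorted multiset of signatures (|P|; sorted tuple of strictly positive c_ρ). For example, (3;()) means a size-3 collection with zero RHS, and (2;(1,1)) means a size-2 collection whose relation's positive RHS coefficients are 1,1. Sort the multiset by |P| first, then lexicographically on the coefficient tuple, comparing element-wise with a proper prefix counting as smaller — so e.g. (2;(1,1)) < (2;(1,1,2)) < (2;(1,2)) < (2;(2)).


Minimal non-faces — 11 found among 8 rays, 12 max cones:

  {1,7}:  v_{1} + v_{7} = 0  ⟹  sig = (2;())
  {6,8}:  v_{6} + v_{8} = 0  ⟹  sig = (2;())
  {1,8}:  v_{1} + v_{8} = v_{3}  ⟹  sig = (2;(1))
  {2,3}:  v_{2} + v_{3} = v_{4}  ⟹  sig = (2;(1))
  {2,5}:  v_{2} + v_{5} = v_{7}  ⟹  sig = (2;(1))
  {3,6}:  v_{3} + v_{6} = v_{1}  ⟹  sig = (2;(1))
  {3,7}:  v_{3} + v_{7} = v_{8}  ⟹  sig = (2;(1))
  {4,5}:  v_{4} + v_{5} = v_{8}  ⟹  sig = (2;(1))
  {1,2}:  v_{1} + v_{2} = v_{4} + v_{6}  ⟹  sig = (2;(1,1))
  {2,8}:  v_{2} + v_{8} = v_{4} + v_{7}  ⟹  sig = (2;(1,1))
  {4,6,7}:  v_{4} + v_{6} + v_{7} = v_{2}  ⟹  sig = (3;(1))

so the primitive-relation signature multiset is
    |P|=2: 10 collections, coeffs (), (), (1), (1), (1), (1), (1), (1), (1,1), (1,1)
    |P|=3: 1 collection, coeffs (1)


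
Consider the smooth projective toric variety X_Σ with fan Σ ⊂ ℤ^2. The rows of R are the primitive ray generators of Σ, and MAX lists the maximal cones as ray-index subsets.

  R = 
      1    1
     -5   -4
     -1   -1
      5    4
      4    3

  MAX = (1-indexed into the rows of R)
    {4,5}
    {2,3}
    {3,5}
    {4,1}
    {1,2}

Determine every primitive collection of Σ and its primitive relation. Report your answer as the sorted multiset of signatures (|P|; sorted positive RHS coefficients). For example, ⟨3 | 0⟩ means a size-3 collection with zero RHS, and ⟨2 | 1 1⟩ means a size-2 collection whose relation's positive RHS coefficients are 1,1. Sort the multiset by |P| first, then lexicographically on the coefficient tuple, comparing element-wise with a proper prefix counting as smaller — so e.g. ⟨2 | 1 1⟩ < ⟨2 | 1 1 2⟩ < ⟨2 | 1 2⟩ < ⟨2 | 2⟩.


The 5 primitive collections of Σ (r=5, n=2):

  • {1,3}:  v_{1} + v_{3} = 0  ⇒ sig = ⟨2 | 0⟩
  • {2,4}:  v_{2} + v_{4} = 0  ⇒ sig = ⟨2 | 0⟩
  • {1,5}:  v_{1} + v_{5} = v_{4}  ⇒ sig = ⟨2 | 1⟩
  • {2,5}:  v_{2} + v_{5} = v_{3}  ⇒ sig = ⟨2 | 1⟩
  • {3,4}:  v_{3} + v_{4} = v_{5}  ⇒ sig = ⟨2 | 1⟩

Signatures (|P|; sorted positive RHS coefficients), sorted:
{ ⟨2 | 0⟩ ×2,  ⟨2 | 1⟩ ×3 }


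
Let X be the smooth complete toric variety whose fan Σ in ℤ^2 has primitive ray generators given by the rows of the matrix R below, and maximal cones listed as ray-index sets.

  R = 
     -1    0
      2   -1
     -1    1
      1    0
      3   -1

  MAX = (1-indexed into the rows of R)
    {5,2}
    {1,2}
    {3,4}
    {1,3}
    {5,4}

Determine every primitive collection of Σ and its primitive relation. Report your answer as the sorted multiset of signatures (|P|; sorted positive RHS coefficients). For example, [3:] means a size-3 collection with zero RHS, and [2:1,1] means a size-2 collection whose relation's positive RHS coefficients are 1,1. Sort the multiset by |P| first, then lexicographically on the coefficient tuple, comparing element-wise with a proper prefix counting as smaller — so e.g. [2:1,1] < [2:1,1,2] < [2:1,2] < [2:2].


Minimal non-faces — 5 found among 5 rays, 5 max cones:

  • {1,4}:  v_{1} + v_{4} = 0  ⇒ sig = [2:]
  • {1,5}:  v_{1} + v_{5} = v_{2}  ⇒ sig = [2:1]
  • {2,3}:  v_{2} + v_{3} = v_{4}  ⇒ sig = [2:1]
  • {2,4}:  v_{2} + v_{4} = v_{5}  ⇒ sig = [2:1]
  • {3,5}:  v_{3} + v_{5} = 2·v_{4}  ⇒ sig = [2:2]

Hence PRS(X_Σ) =
    [2:]
    [2:1]
    [2:1]
    [2:1]
    [2:2]


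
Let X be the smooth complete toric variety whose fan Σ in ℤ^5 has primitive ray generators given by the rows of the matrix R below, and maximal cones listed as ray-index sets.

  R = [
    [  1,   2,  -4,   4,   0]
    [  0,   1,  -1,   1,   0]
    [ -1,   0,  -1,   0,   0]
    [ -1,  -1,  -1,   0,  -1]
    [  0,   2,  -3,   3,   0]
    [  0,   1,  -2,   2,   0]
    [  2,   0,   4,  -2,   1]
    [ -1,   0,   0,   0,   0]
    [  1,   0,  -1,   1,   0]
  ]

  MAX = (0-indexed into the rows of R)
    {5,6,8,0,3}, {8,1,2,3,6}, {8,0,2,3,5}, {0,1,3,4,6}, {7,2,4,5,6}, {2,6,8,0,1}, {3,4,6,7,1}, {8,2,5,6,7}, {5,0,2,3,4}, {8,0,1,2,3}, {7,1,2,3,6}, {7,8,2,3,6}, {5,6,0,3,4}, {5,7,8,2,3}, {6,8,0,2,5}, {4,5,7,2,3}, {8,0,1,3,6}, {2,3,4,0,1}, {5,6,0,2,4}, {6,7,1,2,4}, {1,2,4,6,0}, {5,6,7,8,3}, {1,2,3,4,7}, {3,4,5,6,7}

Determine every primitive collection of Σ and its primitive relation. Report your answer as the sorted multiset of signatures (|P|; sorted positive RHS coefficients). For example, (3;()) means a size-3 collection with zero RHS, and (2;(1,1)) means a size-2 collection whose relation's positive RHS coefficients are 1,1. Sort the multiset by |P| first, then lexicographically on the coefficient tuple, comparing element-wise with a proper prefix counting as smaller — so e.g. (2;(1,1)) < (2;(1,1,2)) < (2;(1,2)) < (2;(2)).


The 7 primitive collections of Σ (r=9, n=5):

  • {1,5}:  v_{1} + v_{5} = v_{4} ; sig = (2;(1))
  • {4,8}:  v_{4} + v_{8} = v_{0} ; sig = (2;(1))
  • {0,7}:  v_{0} + v_{7} = 2·v_{5} ; sig = (2;(2))
  • {1,7,8}:  v_{1} + v_{7} + v_{8} = v_{5} ; sig = (3;(1))
  • {2,3,5,6}:  v_{2} + v_{3} + v_{5} + v_{6} = 0 ; sig = (4;())
  • {2,3,4,6}:  v_{2} + v_{3} + v_{4} + v_{6} = v_{1} ; sig = (4;(1))
  • {0,2,3,6}:  v_{0} + v_{2} + v_{3} + v_{6} = v_{1} + v_{8} ; sig = (4;(1,1))

Sorted signature multiset PRS(X):
    (2;(1))
    (2;(1))
    (2;(2))
    (3;(1))
    (4;())
    (4;(1))
    (4;(1,1))


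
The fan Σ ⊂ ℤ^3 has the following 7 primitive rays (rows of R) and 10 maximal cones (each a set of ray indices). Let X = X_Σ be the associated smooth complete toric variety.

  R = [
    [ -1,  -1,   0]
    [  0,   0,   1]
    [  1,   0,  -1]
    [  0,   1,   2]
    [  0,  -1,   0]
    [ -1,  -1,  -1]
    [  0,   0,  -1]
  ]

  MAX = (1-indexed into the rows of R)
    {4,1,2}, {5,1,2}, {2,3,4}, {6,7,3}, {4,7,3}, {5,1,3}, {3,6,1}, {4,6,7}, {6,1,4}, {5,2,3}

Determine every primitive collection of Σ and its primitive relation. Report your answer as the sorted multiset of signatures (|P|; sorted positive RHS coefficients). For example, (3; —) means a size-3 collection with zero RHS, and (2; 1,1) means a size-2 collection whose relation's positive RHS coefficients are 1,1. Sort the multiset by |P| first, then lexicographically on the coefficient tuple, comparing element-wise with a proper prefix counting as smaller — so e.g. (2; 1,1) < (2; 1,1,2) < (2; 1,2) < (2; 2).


Δ(Σ) — 7 vertices, 9 min non-faces:

  P={2,7}:  v_{2} + v_{7} = 0  ⟹  sig = (2; —)
  P={1,7}:  v_{1} + v_{7} = v_{6}  ⟹  sig = (2; 1)
  P={2,6}:  v_{2} + v_{6} = v_{1}  ⟹  sig = (2; 1)
  P={5,7}:  v_{5} + v_{7} = v_{1} + v_{3}  ⟹  sig = (2; 1,1)
  P={5,6}:  v_{5} + v_{6} = 2·v_{1} + v_{3}  ⟹  sig = (2; 1,2)
  P={4,5}:  v_{4} + v_{5} = 2·v_{2}  ⟹  sig = (2; 2)
  P={3,4,6}:  v_{3} + v_{4} + v_{6} = 0  ⟹  sig = (3; —)
  P={1,2,3}:  v_{1} + v_{2} + v_{3} = v_{5}  ⟹  sig = (3; 1)
  P={1,3,4}:  v_{1} + v_{3} + v_{4} = v_{2}  ⟹  sig = (3; 1)

Sorted signature multiset PRS(X):
[(2; —), (2; 1), (2; 1), (2; 1,1), (2; 1,2), (2; 2), (3; —), (3; 1), (3; 1)]


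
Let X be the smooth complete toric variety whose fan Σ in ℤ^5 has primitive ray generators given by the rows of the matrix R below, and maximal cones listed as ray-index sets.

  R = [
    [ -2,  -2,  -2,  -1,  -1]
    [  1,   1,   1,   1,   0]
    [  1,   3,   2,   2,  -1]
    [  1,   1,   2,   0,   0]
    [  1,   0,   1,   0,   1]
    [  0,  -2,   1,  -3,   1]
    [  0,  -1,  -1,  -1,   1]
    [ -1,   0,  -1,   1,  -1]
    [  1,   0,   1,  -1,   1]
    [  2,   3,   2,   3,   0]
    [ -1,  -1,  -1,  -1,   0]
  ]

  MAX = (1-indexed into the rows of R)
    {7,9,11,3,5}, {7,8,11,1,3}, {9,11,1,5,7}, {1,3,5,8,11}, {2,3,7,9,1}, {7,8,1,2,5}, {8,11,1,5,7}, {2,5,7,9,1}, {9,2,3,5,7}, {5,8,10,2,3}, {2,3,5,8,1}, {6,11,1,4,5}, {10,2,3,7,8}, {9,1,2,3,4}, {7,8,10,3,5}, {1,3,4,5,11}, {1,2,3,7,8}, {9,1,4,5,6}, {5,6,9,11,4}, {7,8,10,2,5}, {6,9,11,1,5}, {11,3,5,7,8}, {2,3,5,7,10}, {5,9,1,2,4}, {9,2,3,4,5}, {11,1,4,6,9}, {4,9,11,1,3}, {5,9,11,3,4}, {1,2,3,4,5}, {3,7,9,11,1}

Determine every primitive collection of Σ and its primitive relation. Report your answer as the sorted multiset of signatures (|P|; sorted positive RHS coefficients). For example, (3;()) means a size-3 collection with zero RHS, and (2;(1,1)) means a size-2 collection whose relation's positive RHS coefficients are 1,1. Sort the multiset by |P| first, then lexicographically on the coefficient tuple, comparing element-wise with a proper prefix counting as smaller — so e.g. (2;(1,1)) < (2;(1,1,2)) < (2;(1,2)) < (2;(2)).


Primitive collections (17):

  P = {2,11}:  v_{2} + v_{11} = 0 — sig = (2;())
  P = {8,9}:  v_{8} + v_{9} = 0 — sig = (2;())
  P = {4,7}:  v_{4} + v_{7} = v_{9} — sig = (2;(1))
  P = {1,10}:  v_{1} + v_{10} = v_{2} + v_{8} — sig = (2;(1,1))
  P = {6,10}:  v_{6} + v_{10} = v_{4} + v_{5} — sig = (2;(1,1))
  P = {4,8}:  v_{4} + v_{8} = v_{1} + v_{3} + v_{5} — sig = (2;(1,1,1))
  P = {4,10}:  v_{4} + v_{10} = v_{2} + v_{3} + v_{5} — sig = (2;(1,1,1))
  P = {2,6}:  v_{2} + v_{6} = v_{1} + v_{4} + v_{5} + v_{9} — sig = (2;(1,1,1,1))
  P = {6,8}:  v_{6} + v_{8} = v_{1} + v_{4} + v_{5} + v_{11} — sig = (2;(1,1,1,1))
  P = {9,10}:  v_{9} + v_{10} = v_{2} + v_{3} + v_{5} + v_{7} — sig = (2;(1,1,1,1))
  P = {10,11}:  v_{10} + v_{11} = v_{3} + v_{5} + v_{7} + v_{8} — sig = (2;(1,1,1,1))
  P = {6,7}:  v_{6} + v_{7} = v_{1} + v_{5} + 2·v_{9} + v_{11} — sig = (2;(1,1,1,2))
  P = {3,6}:  v_{3} + v_{6} = 2·v_{4} + v_{11} — sig = (2;(1,2))
  P = {1,3,5,7}:  v_{1} + v_{3} + v_{5} + v_{7} = 0 — sig = (4;())
  P = {1,3,5,9}:  v_{1} + v_{3} + v_{5} + v_{9} = v_{4} — sig = (4;(1))
  P = {1,4,5,9,11}:  v_{1} + v_{4} + v_{5} + v_{9} + v_{11} = v_{6} — sig = (5;(1))
  P = {2,3,5,7,8}:  v_{2} + v_{3} + v_{5} + v_{7} + v_{8} = v_{10} — sig = (5;(1))

Sorted signature multiset PRS(X):
[(2;()), (2;()), (2;(1)), (2;(1,1)), (2;(1,1)), (2;(1,1,1)), (2;(1,1,1)), (2;(1,1,1,1)), (2;(1,1,1,1)), (2;(1,1,1,1)), (2;(1,1,1,1)), (2;(1,1,1,2)), (2;(1,2)), (4;()), (4;(1)), (5;(1)), (5;(1))]


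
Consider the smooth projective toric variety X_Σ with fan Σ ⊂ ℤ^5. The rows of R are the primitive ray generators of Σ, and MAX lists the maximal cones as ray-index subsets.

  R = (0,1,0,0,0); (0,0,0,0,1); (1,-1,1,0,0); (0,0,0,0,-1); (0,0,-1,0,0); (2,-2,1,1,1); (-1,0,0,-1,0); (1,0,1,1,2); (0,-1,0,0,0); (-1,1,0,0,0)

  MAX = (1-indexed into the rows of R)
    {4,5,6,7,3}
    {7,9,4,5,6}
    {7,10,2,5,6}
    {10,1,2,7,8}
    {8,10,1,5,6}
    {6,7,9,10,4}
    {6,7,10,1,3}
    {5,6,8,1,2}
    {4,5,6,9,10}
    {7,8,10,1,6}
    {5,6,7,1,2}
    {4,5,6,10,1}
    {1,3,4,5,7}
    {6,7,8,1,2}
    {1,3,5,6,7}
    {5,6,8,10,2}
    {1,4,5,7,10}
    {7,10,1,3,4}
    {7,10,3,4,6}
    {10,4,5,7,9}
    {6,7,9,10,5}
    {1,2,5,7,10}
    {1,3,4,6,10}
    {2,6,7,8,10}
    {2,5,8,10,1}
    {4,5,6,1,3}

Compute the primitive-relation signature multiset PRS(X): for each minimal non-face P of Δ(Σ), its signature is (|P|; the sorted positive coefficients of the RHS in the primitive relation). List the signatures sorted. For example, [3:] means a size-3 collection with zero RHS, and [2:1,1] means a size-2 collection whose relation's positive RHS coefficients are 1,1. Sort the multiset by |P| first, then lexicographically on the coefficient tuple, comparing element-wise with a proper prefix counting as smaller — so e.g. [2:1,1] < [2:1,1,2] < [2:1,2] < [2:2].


14 collections generate NE(X_Σ); each relation:

  • {1,9}:  v_{1} + v_{9} = 0  ⇒ sig = [2:]
  • {2,4}:  v_{2} + v_{4} = 0  ⇒ sig = [2:]
  • {2,3}:  v_{2} + v_{3} = v_{1} + v_{6} + v_{7}  ⇒ sig = [2:1,1,1]
  • {3,9}:  v_{3} + v_{9} = v_{4} + v_{6} + v_{7}  ⇒ sig = [2:1,1,1]
  • {4,8}:  v_{4} + v_{8} = v_{1} + v_{6} + v_{10}  ⇒ sig = [2:1,1,1]
  • {8,9}:  v_{8} + v_{9} = v_{2} + v_{6} + v_{10}  ⇒ sig = [2:1,1,1]
  • {2,9}:  v_{2} + v_{9} = v_{5} + v_{6} + v_{7} + v_{10}  ⇒ sig = [2:1,1,1,1]
  • {3,8}:  v_{3} + v_{8} = 2·v_{1} + 2·v_{6} + v_{7} + v_{10}  ⇒ sig = [2:1,1,2,2]
  • {3,5,10}:  v_{3} + v_{5} + v_{10} = 0  ⇒ sig = [3:]
  • {5,7,8}:  v_{5} + v_{7} + v_{8} = 2·v_{2}  ⇒ sig = [3:2]
  • {1,2,6,10}:  v_{1} + v_{2} + v_{6} + v_{10} = v_{8}  ⇒ sig = [4:1]
  • {1,4,6,7}:  v_{1} + v_{4} + v_{6} + v_{7} = v_{3}  ⇒ sig = [4:1]
  • {1,5,6,7,10}:  v_{1} + v_{5} + v_{6} + v_{7} + v_{10} = v_{2}  ⇒ sig = [5:1]
  • {4,5,6,7,10}:  v_{4} + v_{5} + v_{6} + v_{7} + v_{10} = v_{9}  ⇒ sig = [5:1]

Hence PRS(X_Σ) =
    [2:]
    [2:]
    [2:1,1,1]
    [2:1,1,1]
    [2:1,1,1]
    [2:1,1,1]
    [2:1,1,1,1]
    [2:1,1,2,2]
    [3:]
    [3:2]
    [4:1]
    [4:1]
    [5:1]
    [5:1]


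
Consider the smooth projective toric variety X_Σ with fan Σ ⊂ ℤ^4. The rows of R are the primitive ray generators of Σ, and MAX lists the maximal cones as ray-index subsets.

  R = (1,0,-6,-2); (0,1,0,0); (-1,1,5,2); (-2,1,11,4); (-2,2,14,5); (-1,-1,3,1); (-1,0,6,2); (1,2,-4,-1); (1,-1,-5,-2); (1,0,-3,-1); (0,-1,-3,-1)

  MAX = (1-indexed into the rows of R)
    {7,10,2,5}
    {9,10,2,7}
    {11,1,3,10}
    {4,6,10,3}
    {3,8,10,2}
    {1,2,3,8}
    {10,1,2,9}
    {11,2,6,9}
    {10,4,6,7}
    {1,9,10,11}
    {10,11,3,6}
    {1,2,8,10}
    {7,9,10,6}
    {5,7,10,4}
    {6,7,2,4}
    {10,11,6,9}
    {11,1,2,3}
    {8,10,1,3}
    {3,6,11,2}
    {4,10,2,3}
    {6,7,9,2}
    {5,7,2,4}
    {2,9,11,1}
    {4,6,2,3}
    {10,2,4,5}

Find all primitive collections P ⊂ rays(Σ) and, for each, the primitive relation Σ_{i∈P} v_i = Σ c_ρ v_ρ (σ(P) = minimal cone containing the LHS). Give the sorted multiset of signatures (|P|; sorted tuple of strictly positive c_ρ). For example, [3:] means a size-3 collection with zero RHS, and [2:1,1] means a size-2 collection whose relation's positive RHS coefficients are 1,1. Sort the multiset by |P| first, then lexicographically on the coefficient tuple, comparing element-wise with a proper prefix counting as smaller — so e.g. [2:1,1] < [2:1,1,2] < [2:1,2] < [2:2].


Primitive collections (23):

  {1,7}:  v_{1} + v_{7} = 0  ⟹  sig = [2:]
  {3,9}:  v_{3} + v_{9} = 0  ⟹  sig = [2:]
  {1,4}:  v_{1} + v_{4} = v_{3}  ⟹  sig = [2:1]
  {1,6}:  v_{1} + v_{6} = v_{11}  ⟹  sig = [2:1]
  {3,7}:  v_{3} + v_{7} = v_{4}  ⟹  sig = [2:1]
  {4,9}:  v_{4} + v_{9} = v_{7}  ⟹  sig = [2:1]
  {5,11}:  v_{5} + v_{11} = v_{4}  ⟹  sig = [2:1]
  {7,11}:  v_{7} + v_{11} = v_{6}  ⟹  sig = [2:1]
  {4,11}:  v_{4} + v_{11} = v_{3} + v_{6}  ⟹  sig = [2:1,1]
  {5,6}:  v_{5} + v_{6} = v_{4} + v_{7}  ⟹  sig = [2:1,1]
  {6,8}:  v_{6} + v_{8} = v_{1} + v_{3}  ⟹  sig = [2:1,1]
  {1,5}:  v_{1} + v_{5} = v_{2} + v_{4} + v_{10}  ⟹  sig = [2:1,1,1]
  {7,8}:  v_{7} + v_{8} = v_{2} + v_{3} + v_{10}  ⟹  sig = [2:1,1,1]
  {8,9}:  v_{8} + v_{9} = v_{1} + v_{2} + v_{10}  ⟹  sig = [2:1,1,1]
  {3,5}:  v_{3} + v_{5} = v_{2} + 2·v_{4} + v_{10}  ⟹  sig = [2:1,1,2]
  {4,8}:  v_{4} + v_{8} = v_{2} + 2·v_{3} + v_{10}  ⟹  sig = [2:1,1,2]
  {5,9}:  v_{5} + v_{9} = v_{2} + 2·v_{7} + v_{10}  ⟹  sig = [2:1,1,2]
  {5,8}:  v_{5} + v_{8} = 2·v_{2} + v_{3} + v_{4} + 2·v_{10}  ⟹  sig = [2:1,1,2,2]
  {8,11}:  v_{8} + v_{11} = 2·v_{1} + v_{3}  ⟹  sig = [2:1,2]
  {2,6,10}:  v_{2} + v_{6} + v_{10} = 0  ⟹  sig = [3:]
  {2,10,11}:  v_{2} + v_{10} + v_{11} = v_{1}  ⟹  sig = [3:1]
  {1,2,3,10}:  v_{1} + v_{2} + v_{3} + v_{10} = v_{8}  ⟹  sig = [4:1]
  {2,4,7,10}:  v_{2} + v_{4} + v_{7} + v_{10} = v_{5}  ⟹  sig = [4:1]

Hence PRS(X_Σ) =
    [2:]
    [2:]
    [2:1]
    [2:1]
    [2:1]
    [2:1]
    [2:1]
    [2:1]
    [2:1,1]
    [2:1,1]
    [2:1,1]
    [2:1,1,1]
    [2:1,1,1]
    [2:1,1,1]
    [2:1,1,2]
    [2:1,1,2]
    [2:1,1,2]
    [2:1,1,2,2]
    [2:1,2]
    [3:]
    [3:1]
    [4:1]
    [4:1]
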